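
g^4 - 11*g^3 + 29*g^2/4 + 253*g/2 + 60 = (g - 8)*(g - 6)*(g + 1/2)*(g + 5/2)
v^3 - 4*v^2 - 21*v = v*(v - 7)*(v + 3)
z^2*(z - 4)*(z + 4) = z^4 - 16*z^2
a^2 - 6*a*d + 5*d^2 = (a - 5*d)*(a - d)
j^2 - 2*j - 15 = (j - 5)*(j + 3)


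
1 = 1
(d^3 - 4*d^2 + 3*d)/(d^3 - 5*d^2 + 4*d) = (d - 3)/(d - 4)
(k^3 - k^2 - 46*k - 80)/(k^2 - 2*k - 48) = (k^2 + 7*k + 10)/(k + 6)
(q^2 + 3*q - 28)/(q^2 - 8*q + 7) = (q^2 + 3*q - 28)/(q^2 - 8*q + 7)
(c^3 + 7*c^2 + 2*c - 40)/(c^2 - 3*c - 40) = (c^2 + 2*c - 8)/(c - 8)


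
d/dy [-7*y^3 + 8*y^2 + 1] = y*(16 - 21*y)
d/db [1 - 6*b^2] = -12*b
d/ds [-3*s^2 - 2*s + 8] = -6*s - 2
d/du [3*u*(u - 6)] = 6*u - 18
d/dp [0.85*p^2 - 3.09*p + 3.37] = 1.7*p - 3.09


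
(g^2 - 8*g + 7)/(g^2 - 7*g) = (g - 1)/g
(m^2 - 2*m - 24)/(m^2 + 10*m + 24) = (m - 6)/(m + 6)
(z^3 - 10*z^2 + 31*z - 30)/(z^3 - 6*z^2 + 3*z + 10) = (z - 3)/(z + 1)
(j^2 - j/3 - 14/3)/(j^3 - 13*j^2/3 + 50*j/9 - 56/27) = 9*(j + 2)/(9*j^2 - 18*j + 8)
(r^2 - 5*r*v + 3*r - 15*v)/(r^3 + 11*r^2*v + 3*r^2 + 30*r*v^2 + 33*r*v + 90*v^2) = (r - 5*v)/(r^2 + 11*r*v + 30*v^2)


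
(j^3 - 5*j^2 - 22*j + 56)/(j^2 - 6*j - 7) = (j^2 + 2*j - 8)/(j + 1)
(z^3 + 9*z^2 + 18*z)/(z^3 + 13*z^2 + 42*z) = (z + 3)/(z + 7)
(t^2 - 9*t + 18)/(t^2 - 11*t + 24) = (t - 6)/(t - 8)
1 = 1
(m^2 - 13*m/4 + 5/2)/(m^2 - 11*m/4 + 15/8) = 2*(m - 2)/(2*m - 3)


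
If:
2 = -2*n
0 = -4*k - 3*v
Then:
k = -3*v/4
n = -1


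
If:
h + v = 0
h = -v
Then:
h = -v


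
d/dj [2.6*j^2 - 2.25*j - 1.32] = 5.2*j - 2.25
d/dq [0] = 0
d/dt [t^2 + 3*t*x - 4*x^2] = 2*t + 3*x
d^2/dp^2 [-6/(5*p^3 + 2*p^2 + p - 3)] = 12*((15*p + 2)*(5*p^3 + 2*p^2 + p - 3) - (15*p^2 + 4*p + 1)^2)/(5*p^3 + 2*p^2 + p - 3)^3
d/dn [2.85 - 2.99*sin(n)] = -2.99*cos(n)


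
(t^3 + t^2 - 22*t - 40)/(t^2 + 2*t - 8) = (t^2 - 3*t - 10)/(t - 2)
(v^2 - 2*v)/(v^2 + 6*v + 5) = v*(v - 2)/(v^2 + 6*v + 5)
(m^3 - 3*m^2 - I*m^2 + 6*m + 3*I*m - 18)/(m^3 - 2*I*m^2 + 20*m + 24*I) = (m^2 - 3*m*(1 + I) + 9*I)/(m^2 - 4*I*m + 12)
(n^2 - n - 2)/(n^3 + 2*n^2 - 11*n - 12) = (n - 2)/(n^2 + n - 12)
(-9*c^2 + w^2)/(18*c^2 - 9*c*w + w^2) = (3*c + w)/(-6*c + w)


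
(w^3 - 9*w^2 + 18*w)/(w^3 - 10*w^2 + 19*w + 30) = w*(w - 3)/(w^2 - 4*w - 5)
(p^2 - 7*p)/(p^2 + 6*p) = (p - 7)/(p + 6)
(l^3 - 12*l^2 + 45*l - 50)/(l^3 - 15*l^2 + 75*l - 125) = (l - 2)/(l - 5)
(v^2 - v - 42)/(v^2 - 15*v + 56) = (v + 6)/(v - 8)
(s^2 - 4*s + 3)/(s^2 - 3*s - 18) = (-s^2 + 4*s - 3)/(-s^2 + 3*s + 18)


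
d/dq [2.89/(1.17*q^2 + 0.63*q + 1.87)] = (-6.7626*q - 1.8207)/(1.17*q^2 + 0.63*q + 1.87)^2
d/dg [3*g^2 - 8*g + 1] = 6*g - 8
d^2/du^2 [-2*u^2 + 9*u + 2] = -4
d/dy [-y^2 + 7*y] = 7 - 2*y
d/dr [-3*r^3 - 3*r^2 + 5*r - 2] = -9*r^2 - 6*r + 5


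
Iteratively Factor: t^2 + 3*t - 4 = (t - 1)*(t + 4)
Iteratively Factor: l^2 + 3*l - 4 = (l - 1)*(l + 4)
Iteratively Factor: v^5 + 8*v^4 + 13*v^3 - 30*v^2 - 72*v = (v - 2)*(v^4 + 10*v^3 + 33*v^2 + 36*v) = v*(v - 2)*(v^3 + 10*v^2 + 33*v + 36) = v*(v - 2)*(v + 3)*(v^2 + 7*v + 12) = v*(v - 2)*(v + 3)^2*(v + 4)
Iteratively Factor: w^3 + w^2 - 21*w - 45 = (w - 5)*(w^2 + 6*w + 9) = (w - 5)*(w + 3)*(w + 3)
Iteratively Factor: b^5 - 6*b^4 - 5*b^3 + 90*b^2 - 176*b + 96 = (b - 3)*(b^4 - 3*b^3 - 14*b^2 + 48*b - 32) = (b - 4)*(b - 3)*(b^3 + b^2 - 10*b + 8) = (b - 4)*(b - 3)*(b - 2)*(b^2 + 3*b - 4) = (b - 4)*(b - 3)*(b - 2)*(b + 4)*(b - 1)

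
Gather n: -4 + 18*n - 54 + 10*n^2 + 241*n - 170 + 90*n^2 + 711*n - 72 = 100*n^2 + 970*n - 300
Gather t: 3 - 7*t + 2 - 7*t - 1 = 4 - 14*t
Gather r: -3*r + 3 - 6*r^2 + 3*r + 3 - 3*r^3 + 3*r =-3*r^3 - 6*r^2 + 3*r + 6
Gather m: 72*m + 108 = 72*m + 108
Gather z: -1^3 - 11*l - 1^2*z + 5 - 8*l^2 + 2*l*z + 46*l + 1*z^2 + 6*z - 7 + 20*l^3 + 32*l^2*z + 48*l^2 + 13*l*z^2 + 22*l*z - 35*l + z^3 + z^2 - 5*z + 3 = 20*l^3 + 40*l^2 + z^3 + z^2*(13*l + 2) + z*(32*l^2 + 24*l)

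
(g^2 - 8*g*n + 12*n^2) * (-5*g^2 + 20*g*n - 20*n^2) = -5*g^4 + 60*g^3*n - 240*g^2*n^2 + 400*g*n^3 - 240*n^4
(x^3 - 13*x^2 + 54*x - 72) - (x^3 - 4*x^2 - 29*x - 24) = -9*x^2 + 83*x - 48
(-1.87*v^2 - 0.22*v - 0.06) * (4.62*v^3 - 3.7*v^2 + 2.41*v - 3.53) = -8.6394*v^5 + 5.9026*v^4 - 3.9699*v^3 + 6.2929*v^2 + 0.632*v + 0.2118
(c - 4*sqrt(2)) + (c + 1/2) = 2*c - 4*sqrt(2) + 1/2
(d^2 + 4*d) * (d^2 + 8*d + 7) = d^4 + 12*d^3 + 39*d^2 + 28*d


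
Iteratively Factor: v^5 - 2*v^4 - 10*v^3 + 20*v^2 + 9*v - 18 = (v - 2)*(v^4 - 10*v^2 + 9) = (v - 2)*(v + 3)*(v^3 - 3*v^2 - v + 3) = (v - 3)*(v - 2)*(v + 3)*(v^2 - 1) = (v - 3)*(v - 2)*(v - 1)*(v + 3)*(v + 1)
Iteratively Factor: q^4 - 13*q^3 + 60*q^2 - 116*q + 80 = (q - 5)*(q^3 - 8*q^2 + 20*q - 16) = (q - 5)*(q - 2)*(q^2 - 6*q + 8) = (q - 5)*(q - 2)^2*(q - 4)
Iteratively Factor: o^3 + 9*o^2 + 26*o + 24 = (o + 2)*(o^2 + 7*o + 12) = (o + 2)*(o + 3)*(o + 4)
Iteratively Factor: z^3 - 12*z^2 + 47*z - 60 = (z - 3)*(z^2 - 9*z + 20) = (z - 4)*(z - 3)*(z - 5)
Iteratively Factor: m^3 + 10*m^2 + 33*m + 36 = (m + 4)*(m^2 + 6*m + 9) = (m + 3)*(m + 4)*(m + 3)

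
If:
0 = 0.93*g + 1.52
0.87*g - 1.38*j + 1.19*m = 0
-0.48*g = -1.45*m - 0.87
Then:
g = -1.63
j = -2.01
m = -1.14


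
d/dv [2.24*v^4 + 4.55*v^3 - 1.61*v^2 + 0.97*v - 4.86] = 8.96*v^3 + 13.65*v^2 - 3.22*v + 0.97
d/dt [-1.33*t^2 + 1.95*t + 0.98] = 1.95 - 2.66*t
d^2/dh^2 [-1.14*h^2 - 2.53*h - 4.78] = -2.28000000000000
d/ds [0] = 0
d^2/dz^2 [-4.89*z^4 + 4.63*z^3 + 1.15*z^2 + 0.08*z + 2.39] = -58.68*z^2 + 27.78*z + 2.3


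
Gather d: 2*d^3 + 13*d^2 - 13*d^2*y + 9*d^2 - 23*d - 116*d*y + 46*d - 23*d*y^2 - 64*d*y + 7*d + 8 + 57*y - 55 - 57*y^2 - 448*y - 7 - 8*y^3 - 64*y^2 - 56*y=2*d^3 + d^2*(22 - 13*y) + d*(-23*y^2 - 180*y + 30) - 8*y^3 - 121*y^2 - 447*y - 54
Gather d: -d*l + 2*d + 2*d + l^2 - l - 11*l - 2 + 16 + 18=d*(4 - l) + l^2 - 12*l + 32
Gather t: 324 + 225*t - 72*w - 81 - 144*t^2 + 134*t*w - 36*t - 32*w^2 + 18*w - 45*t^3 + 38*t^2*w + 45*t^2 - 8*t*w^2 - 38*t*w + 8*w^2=-45*t^3 + t^2*(38*w - 99) + t*(-8*w^2 + 96*w + 189) - 24*w^2 - 54*w + 243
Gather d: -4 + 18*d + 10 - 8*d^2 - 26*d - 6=-8*d^2 - 8*d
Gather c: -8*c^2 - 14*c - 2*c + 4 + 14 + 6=-8*c^2 - 16*c + 24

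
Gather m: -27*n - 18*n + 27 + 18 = 45 - 45*n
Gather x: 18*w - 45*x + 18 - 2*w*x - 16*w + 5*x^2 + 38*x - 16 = 2*w + 5*x^2 + x*(-2*w - 7) + 2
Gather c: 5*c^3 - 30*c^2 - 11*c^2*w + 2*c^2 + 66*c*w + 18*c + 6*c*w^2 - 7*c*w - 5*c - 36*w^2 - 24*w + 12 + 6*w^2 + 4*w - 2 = 5*c^3 + c^2*(-11*w - 28) + c*(6*w^2 + 59*w + 13) - 30*w^2 - 20*w + 10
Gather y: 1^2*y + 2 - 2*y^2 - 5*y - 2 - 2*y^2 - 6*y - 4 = -4*y^2 - 10*y - 4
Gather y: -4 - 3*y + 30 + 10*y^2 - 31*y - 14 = 10*y^2 - 34*y + 12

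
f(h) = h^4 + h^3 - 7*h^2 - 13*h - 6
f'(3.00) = 80.00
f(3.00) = 0.00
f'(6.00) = 875.00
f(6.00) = 1176.00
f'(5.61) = 709.11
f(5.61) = 867.82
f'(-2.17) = -9.37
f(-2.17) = 1.20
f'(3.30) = 117.22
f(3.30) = 29.40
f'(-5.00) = -368.00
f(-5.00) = 384.00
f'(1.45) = -14.80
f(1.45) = -32.10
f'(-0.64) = -3.86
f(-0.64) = -0.64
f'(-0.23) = -9.67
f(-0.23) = -3.39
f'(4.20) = 277.47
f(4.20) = 201.18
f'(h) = 4*h^3 + 3*h^2 - 14*h - 13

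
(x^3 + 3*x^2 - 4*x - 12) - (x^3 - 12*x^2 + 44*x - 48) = 15*x^2 - 48*x + 36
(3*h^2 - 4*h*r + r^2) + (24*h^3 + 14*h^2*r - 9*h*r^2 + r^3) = 24*h^3 + 14*h^2*r + 3*h^2 - 9*h*r^2 - 4*h*r + r^3 + r^2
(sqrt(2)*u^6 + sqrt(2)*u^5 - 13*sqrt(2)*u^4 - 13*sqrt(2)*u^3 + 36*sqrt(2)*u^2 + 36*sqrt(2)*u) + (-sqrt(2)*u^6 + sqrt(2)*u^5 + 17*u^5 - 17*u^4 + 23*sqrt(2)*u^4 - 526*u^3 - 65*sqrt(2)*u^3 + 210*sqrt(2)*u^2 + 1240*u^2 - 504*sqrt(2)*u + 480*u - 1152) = 2*sqrt(2)*u^5 + 17*u^5 - 17*u^4 + 10*sqrt(2)*u^4 - 526*u^3 - 78*sqrt(2)*u^3 + 246*sqrt(2)*u^2 + 1240*u^2 - 468*sqrt(2)*u + 480*u - 1152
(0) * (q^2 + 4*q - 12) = 0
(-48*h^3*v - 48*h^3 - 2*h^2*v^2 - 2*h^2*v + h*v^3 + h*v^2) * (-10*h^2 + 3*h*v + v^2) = 480*h^5*v + 480*h^5 - 124*h^4*v^2 - 124*h^4*v - 64*h^3*v^3 - 64*h^3*v^2 + h^2*v^4 + h^2*v^3 + h*v^5 + h*v^4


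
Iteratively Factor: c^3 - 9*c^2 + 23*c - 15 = (c - 3)*(c^2 - 6*c + 5) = (c - 3)*(c - 1)*(c - 5)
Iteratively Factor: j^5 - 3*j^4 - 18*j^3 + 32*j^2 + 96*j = (j - 4)*(j^4 + j^3 - 14*j^2 - 24*j) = (j - 4)^2*(j^3 + 5*j^2 + 6*j) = (j - 4)^2*(j + 2)*(j^2 + 3*j) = j*(j - 4)^2*(j + 2)*(j + 3)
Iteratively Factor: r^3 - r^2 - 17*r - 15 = (r - 5)*(r^2 + 4*r + 3) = (r - 5)*(r + 3)*(r + 1)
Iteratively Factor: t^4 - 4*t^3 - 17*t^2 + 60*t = (t)*(t^3 - 4*t^2 - 17*t + 60) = t*(t - 3)*(t^2 - t - 20) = t*(t - 5)*(t - 3)*(t + 4)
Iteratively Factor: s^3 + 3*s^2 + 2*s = (s)*(s^2 + 3*s + 2) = s*(s + 2)*(s + 1)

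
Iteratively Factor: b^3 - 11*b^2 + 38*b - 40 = (b - 5)*(b^2 - 6*b + 8) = (b - 5)*(b - 4)*(b - 2)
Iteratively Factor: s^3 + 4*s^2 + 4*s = (s + 2)*(s^2 + 2*s) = s*(s + 2)*(s + 2)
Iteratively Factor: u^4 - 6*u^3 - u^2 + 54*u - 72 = (u - 4)*(u^3 - 2*u^2 - 9*u + 18) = (u - 4)*(u - 2)*(u^2 - 9) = (u - 4)*(u - 2)*(u + 3)*(u - 3)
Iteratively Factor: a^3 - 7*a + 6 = (a - 1)*(a^2 + a - 6) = (a - 2)*(a - 1)*(a + 3)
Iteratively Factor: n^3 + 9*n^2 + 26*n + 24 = (n + 4)*(n^2 + 5*n + 6) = (n + 2)*(n + 4)*(n + 3)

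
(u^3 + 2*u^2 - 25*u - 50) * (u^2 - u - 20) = u^5 + u^4 - 47*u^3 - 65*u^2 + 550*u + 1000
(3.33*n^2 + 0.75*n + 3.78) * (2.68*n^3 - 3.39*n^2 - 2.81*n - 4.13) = 8.9244*n^5 - 9.2787*n^4 - 1.7694*n^3 - 28.6746*n^2 - 13.7193*n - 15.6114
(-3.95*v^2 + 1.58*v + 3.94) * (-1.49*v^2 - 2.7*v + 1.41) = 5.8855*v^4 + 8.3108*v^3 - 15.7061*v^2 - 8.4102*v + 5.5554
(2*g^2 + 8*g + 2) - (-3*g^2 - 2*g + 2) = 5*g^2 + 10*g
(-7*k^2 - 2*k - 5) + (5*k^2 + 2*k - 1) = -2*k^2 - 6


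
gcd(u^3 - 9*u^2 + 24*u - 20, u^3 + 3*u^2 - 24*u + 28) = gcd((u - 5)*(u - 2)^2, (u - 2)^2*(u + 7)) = u^2 - 4*u + 4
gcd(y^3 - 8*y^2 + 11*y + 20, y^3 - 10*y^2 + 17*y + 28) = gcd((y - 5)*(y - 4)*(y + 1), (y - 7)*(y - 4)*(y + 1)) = y^2 - 3*y - 4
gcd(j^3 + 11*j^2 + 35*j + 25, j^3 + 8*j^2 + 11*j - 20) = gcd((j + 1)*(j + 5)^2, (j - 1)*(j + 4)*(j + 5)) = j + 5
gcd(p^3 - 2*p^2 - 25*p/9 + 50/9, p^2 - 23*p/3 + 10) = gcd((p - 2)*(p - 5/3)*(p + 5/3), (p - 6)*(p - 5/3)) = p - 5/3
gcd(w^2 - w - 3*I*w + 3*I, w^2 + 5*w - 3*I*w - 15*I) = w - 3*I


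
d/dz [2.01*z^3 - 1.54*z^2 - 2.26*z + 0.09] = 6.03*z^2 - 3.08*z - 2.26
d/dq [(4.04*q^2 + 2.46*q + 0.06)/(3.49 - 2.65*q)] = (-10.706*q^2 + 28.1992*q + 8.7444)/(7.0225*q^2 - 18.497*q + 12.1801)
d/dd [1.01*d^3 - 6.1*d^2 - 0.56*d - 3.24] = 3.03*d^2 - 12.2*d - 0.56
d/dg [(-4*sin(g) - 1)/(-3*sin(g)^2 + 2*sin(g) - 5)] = 2*(-6*sin(g)^2 - 3*sin(g) + 11)*cos(g)/(3*sin(g)^2 - 2*sin(g) + 5)^2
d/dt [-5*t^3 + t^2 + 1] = t*(2 - 15*t)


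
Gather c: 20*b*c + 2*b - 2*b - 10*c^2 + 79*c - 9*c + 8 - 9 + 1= -10*c^2 + c*(20*b + 70)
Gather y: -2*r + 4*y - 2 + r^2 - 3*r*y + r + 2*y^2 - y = r^2 - r + 2*y^2 + y*(3 - 3*r) - 2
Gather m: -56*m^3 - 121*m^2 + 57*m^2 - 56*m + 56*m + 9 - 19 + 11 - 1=-56*m^3 - 64*m^2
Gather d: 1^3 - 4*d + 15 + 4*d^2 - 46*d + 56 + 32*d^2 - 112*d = 36*d^2 - 162*d + 72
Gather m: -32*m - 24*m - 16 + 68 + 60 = 112 - 56*m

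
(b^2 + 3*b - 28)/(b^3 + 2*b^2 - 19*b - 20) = (b + 7)/(b^2 + 6*b + 5)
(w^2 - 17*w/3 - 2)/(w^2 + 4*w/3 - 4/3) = (3*w^2 - 17*w - 6)/(3*w^2 + 4*w - 4)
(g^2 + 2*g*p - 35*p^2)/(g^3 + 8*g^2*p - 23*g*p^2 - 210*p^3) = 1/(g + 6*p)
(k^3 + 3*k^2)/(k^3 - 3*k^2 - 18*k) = k/(k - 6)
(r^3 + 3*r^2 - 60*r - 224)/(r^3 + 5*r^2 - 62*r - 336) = (r + 4)/(r + 6)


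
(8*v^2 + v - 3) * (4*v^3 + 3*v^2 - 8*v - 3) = 32*v^5 + 28*v^4 - 73*v^3 - 41*v^2 + 21*v + 9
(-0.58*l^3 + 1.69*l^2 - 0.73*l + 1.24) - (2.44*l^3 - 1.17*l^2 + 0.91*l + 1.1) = -3.02*l^3 + 2.86*l^2 - 1.64*l + 0.14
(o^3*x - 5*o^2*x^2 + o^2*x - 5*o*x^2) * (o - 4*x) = o^4*x - 9*o^3*x^2 + o^3*x + 20*o^2*x^3 - 9*o^2*x^2 + 20*o*x^3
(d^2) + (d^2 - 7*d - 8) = 2*d^2 - 7*d - 8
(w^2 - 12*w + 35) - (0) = w^2 - 12*w + 35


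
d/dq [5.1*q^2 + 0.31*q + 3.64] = 10.2*q + 0.31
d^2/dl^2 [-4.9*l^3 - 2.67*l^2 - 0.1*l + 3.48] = -29.4*l - 5.34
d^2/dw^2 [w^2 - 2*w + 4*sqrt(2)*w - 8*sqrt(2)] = 2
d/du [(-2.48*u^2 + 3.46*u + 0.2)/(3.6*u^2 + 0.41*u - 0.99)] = (-13.4728*u^2 + 3.4704*u - 3.5074)/(12.96*u^4 + 2.952*u^3 - 6.9599*u^2 - 0.8118*u + 0.9801)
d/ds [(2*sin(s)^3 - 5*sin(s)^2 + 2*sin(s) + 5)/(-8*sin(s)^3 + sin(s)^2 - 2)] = 2*(-19*sin(s)^4 + 16*sin(s)^3 + 53*sin(s)^2 + 5*sin(s) - 2)*cos(s)/(8*sin(s)^3 - sin(s)^2 + 2)^2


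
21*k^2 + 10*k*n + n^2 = (3*k + n)*(7*k + n)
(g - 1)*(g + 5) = g^2 + 4*g - 5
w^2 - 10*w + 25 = (w - 5)^2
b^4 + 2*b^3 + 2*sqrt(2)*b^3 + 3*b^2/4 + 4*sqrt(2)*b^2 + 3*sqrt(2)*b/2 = b*(b + 1/2)*(b + 3/2)*(b + 2*sqrt(2))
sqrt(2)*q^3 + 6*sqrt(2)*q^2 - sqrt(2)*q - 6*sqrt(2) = (q - 1)*(q + 6)*(sqrt(2)*q + sqrt(2))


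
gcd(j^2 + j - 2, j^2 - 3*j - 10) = j + 2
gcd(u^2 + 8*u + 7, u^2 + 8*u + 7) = u^2 + 8*u + 7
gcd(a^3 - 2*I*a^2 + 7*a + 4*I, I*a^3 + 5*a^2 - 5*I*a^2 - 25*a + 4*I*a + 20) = 1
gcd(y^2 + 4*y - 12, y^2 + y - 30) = y + 6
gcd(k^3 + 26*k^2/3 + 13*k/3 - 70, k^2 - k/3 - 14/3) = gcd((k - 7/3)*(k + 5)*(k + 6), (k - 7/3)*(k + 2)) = k - 7/3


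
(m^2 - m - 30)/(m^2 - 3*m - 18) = (m + 5)/(m + 3)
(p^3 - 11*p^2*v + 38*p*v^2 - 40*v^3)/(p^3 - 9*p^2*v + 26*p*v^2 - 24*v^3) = (p - 5*v)/(p - 3*v)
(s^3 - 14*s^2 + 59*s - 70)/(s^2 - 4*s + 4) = (s^2 - 12*s + 35)/(s - 2)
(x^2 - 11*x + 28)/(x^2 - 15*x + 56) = (x - 4)/(x - 8)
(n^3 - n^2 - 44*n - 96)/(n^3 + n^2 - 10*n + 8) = (n^2 - 5*n - 24)/(n^2 - 3*n + 2)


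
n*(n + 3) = n^2 + 3*n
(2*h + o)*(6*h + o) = 12*h^2 + 8*h*o + o^2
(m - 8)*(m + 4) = m^2 - 4*m - 32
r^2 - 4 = (r - 2)*(r + 2)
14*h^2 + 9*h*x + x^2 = (2*h + x)*(7*h + x)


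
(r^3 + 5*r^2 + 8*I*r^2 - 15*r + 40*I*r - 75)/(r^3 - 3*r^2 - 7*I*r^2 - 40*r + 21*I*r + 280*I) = (r^2 + 8*I*r - 15)/(r^2 - r*(8 + 7*I) + 56*I)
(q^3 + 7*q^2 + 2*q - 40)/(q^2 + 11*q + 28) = (q^2 + 3*q - 10)/(q + 7)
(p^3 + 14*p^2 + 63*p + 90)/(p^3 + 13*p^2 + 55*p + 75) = (p + 6)/(p + 5)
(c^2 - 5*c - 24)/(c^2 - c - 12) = (c - 8)/(c - 4)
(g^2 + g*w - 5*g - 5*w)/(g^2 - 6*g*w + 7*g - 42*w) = (g^2 + g*w - 5*g - 5*w)/(g^2 - 6*g*w + 7*g - 42*w)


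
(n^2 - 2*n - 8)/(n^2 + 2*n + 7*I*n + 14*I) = (n - 4)/(n + 7*I)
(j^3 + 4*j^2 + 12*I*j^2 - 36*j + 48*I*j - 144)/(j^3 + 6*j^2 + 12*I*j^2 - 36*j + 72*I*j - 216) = (j + 4)/(j + 6)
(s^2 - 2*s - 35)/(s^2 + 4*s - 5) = (s - 7)/(s - 1)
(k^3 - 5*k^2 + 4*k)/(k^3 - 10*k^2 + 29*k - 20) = k/(k - 5)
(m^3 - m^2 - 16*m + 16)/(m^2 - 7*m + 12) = (m^2 + 3*m - 4)/(m - 3)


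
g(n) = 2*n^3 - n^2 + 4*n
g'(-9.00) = 508.00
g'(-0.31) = 5.20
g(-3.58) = -118.90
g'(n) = 6*n^2 - 2*n + 4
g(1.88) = 17.27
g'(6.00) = 208.00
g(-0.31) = -1.40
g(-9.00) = -1575.00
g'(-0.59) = 7.27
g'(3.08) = 54.76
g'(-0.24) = 4.83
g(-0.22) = -0.95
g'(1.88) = 21.45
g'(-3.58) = 88.06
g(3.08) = 61.27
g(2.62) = 39.59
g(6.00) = 420.00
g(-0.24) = -1.05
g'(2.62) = 39.95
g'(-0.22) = 4.73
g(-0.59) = -3.12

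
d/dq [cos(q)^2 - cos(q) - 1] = sin(q) - sin(2*q)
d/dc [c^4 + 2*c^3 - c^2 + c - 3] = 4*c^3 + 6*c^2 - 2*c + 1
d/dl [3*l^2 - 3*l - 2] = 6*l - 3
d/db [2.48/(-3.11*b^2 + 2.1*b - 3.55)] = (15.4256*b - 5.208)/(3.11*b^2 - 2.1*b + 3.55)^2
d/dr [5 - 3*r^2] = -6*r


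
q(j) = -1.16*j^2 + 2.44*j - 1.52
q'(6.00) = -11.48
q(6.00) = -28.64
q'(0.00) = 2.44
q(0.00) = -1.52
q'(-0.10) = 2.67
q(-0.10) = -1.78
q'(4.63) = -8.30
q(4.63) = -15.09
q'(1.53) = -1.11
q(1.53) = -0.50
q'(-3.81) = 11.28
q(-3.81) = -27.66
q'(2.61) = -3.62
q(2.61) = -3.05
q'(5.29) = -9.83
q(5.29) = -21.07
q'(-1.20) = 5.22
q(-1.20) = -6.12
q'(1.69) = -1.48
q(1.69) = -0.71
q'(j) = 2.44 - 2.32*j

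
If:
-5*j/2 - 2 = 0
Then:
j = -4/5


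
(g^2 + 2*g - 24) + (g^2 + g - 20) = 2*g^2 + 3*g - 44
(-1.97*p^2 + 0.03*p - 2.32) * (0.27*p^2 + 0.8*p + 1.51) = -0.5319*p^4 - 1.5679*p^3 - 3.5771*p^2 - 1.8107*p - 3.5032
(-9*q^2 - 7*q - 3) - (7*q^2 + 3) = -16*q^2 - 7*q - 6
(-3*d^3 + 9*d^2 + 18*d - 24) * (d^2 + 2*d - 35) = -3*d^5 + 3*d^4 + 141*d^3 - 303*d^2 - 678*d + 840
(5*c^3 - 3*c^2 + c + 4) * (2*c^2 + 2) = 10*c^5 - 6*c^4 + 12*c^3 + 2*c^2 + 2*c + 8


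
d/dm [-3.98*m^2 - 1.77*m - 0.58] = -7.96*m - 1.77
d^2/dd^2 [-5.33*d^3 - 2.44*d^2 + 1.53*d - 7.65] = -31.98*d - 4.88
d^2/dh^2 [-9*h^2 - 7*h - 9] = -18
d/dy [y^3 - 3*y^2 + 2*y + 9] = 3*y^2 - 6*y + 2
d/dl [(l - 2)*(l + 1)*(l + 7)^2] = 4*l^3 + 39*l^2 + 66*l - 77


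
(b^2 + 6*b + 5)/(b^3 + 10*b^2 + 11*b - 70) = (b + 1)/(b^2 + 5*b - 14)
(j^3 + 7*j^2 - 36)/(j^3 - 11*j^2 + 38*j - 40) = (j^2 + 9*j + 18)/(j^2 - 9*j + 20)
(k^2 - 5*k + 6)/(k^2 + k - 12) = (k - 2)/(k + 4)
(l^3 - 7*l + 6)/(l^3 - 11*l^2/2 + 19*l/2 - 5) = 2*(l + 3)/(2*l - 5)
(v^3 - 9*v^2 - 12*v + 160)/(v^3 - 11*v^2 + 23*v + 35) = (v^2 - 4*v - 32)/(v^2 - 6*v - 7)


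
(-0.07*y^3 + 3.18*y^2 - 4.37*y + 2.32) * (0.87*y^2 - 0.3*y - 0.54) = -0.0609*y^5 + 2.7876*y^4 - 4.7181*y^3 + 1.6122*y^2 + 1.6638*y - 1.2528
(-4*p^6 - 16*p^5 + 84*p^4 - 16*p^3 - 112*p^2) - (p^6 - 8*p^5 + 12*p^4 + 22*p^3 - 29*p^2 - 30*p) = -5*p^6 - 8*p^5 + 72*p^4 - 38*p^3 - 83*p^2 + 30*p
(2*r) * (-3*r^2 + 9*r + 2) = -6*r^3 + 18*r^2 + 4*r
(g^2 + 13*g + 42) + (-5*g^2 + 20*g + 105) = -4*g^2 + 33*g + 147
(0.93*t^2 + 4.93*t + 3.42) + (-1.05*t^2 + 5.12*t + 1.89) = -0.12*t^2 + 10.05*t + 5.31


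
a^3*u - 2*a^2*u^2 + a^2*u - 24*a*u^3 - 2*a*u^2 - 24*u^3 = (a - 6*u)*(a + 4*u)*(a*u + u)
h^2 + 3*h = h*(h + 3)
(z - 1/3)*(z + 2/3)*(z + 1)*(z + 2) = z^4 + 10*z^3/3 + 25*z^2/9 - 4/9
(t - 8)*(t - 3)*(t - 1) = t^3 - 12*t^2 + 35*t - 24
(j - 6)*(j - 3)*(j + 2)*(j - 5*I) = j^4 - 7*j^3 - 5*I*j^3 + 35*I*j^2 + 36*j - 180*I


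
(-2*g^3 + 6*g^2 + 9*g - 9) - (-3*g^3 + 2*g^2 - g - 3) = g^3 + 4*g^2 + 10*g - 6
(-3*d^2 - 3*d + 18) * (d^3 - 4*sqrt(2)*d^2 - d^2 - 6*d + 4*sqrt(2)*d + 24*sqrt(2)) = -3*d^5 + 12*sqrt(2)*d^4 + 39*d^3 - 156*sqrt(2)*d^2 - 108*d + 432*sqrt(2)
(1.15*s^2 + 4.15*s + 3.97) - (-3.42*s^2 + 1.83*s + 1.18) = 4.57*s^2 + 2.32*s + 2.79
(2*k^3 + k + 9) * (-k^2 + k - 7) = -2*k^5 + 2*k^4 - 15*k^3 - 8*k^2 + 2*k - 63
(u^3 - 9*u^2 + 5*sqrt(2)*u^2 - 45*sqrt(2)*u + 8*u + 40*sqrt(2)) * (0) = 0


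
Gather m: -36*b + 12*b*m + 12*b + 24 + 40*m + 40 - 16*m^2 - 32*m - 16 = -24*b - 16*m^2 + m*(12*b + 8) + 48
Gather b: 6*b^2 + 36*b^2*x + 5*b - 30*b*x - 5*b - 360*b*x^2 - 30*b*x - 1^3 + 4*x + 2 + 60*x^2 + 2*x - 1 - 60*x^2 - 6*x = b^2*(36*x + 6) + b*(-360*x^2 - 60*x)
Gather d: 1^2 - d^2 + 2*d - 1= -d^2 + 2*d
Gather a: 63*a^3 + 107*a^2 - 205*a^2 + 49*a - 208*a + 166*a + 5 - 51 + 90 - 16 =63*a^3 - 98*a^2 + 7*a + 28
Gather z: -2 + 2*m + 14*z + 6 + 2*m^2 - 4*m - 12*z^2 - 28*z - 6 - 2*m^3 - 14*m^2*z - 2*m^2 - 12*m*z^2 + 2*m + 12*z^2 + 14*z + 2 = -2*m^3 - 14*m^2*z - 12*m*z^2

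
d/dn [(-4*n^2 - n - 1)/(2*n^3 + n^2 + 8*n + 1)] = (8*n^4 + 4*n^3 - 25*n^2 - 6*n + 7)/(4*n^6 + 4*n^5 + 33*n^4 + 20*n^3 + 66*n^2 + 16*n + 1)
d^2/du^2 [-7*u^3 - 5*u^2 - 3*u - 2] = -42*u - 10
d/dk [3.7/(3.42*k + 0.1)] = -12.654/(3.42*k + 0.1)^2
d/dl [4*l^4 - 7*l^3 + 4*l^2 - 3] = l*(16*l^2 - 21*l + 8)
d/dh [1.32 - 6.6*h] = -6.60000000000000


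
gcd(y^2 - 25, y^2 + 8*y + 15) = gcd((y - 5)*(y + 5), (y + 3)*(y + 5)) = y + 5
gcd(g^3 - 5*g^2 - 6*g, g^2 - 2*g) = g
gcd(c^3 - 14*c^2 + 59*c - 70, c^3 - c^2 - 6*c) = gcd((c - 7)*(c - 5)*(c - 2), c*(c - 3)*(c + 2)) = 1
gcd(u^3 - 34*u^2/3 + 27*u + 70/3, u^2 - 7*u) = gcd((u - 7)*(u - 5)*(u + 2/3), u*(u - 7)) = u - 7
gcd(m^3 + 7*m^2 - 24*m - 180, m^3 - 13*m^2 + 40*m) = m - 5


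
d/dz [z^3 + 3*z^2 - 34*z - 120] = 3*z^2 + 6*z - 34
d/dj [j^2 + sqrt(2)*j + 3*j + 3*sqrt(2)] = 2*j + sqrt(2) + 3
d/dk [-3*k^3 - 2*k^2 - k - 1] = -9*k^2 - 4*k - 1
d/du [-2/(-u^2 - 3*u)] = 2*(-2*u - 3)/(u^2*(u + 3)^2)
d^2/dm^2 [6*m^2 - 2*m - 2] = 12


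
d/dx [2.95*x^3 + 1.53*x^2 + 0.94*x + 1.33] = 8.85*x^2 + 3.06*x + 0.94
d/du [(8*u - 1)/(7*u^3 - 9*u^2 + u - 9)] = (56*u^3 - 72*u^2 + 8*u - (8*u - 1)*(21*u^2 - 18*u + 1) - 72)/(7*u^3 - 9*u^2 + u - 9)^2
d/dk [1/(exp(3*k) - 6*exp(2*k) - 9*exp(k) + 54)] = 3*(-exp(2*k) + 4*exp(k) + 3)*exp(k)/(exp(3*k) - 6*exp(2*k) - 9*exp(k) + 54)^2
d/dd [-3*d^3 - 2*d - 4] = -9*d^2 - 2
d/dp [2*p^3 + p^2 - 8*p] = 6*p^2 + 2*p - 8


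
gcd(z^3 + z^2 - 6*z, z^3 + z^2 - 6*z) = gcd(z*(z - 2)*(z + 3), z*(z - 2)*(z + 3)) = z^3 + z^2 - 6*z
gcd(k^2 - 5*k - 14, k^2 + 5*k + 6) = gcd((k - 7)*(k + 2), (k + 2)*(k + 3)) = k + 2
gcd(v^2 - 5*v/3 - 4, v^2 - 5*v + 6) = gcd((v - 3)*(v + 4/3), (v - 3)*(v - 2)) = v - 3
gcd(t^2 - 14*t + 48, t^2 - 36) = t - 6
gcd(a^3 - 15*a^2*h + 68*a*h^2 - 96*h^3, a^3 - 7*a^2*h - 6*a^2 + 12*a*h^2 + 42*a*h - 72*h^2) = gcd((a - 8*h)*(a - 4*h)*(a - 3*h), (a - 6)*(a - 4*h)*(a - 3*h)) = a^2 - 7*a*h + 12*h^2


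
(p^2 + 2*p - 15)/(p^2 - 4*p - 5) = (-p^2 - 2*p + 15)/(-p^2 + 4*p + 5)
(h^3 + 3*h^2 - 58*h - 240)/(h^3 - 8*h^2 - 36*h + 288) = (h + 5)/(h - 6)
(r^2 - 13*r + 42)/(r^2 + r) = (r^2 - 13*r + 42)/(r*(r + 1))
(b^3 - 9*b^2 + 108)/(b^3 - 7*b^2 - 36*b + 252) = (b^2 - 3*b - 18)/(b^2 - b - 42)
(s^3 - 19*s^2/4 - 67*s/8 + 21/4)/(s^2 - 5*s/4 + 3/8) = (4*s^2 - 17*s - 42)/(4*s - 3)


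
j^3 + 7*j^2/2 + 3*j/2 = j*(j + 1/2)*(j + 3)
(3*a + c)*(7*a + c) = 21*a^2 + 10*a*c + c^2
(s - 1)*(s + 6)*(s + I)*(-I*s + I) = -I*s^4 + s^3 - 4*I*s^3 + 4*s^2 + 11*I*s^2 - 11*s - 6*I*s + 6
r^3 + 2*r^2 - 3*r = r*(r - 1)*(r + 3)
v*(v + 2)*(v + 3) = v^3 + 5*v^2 + 6*v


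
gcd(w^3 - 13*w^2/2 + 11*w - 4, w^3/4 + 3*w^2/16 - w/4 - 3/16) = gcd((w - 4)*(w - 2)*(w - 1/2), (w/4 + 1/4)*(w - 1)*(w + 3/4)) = 1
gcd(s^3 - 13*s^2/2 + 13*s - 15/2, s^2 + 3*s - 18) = s - 3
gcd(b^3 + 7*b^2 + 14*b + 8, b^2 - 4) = b + 2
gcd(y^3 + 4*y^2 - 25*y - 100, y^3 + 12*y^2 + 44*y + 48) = y + 4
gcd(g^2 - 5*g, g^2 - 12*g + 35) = g - 5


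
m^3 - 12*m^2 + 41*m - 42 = (m - 7)*(m - 3)*(m - 2)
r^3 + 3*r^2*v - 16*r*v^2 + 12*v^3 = (r - 2*v)*(r - v)*(r + 6*v)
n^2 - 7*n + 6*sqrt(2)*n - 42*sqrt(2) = (n - 7)*(n + 6*sqrt(2))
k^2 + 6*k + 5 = (k + 1)*(k + 5)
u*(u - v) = u^2 - u*v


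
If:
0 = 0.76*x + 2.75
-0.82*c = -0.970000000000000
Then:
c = 1.18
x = -3.62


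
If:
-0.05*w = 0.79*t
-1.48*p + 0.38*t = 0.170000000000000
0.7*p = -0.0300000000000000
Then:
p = -0.04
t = 0.28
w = -4.43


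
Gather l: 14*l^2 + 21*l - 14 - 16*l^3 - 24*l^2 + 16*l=-16*l^3 - 10*l^2 + 37*l - 14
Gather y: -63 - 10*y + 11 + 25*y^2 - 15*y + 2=25*y^2 - 25*y - 50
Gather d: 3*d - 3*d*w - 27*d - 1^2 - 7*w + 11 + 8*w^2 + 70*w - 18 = d*(-3*w - 24) + 8*w^2 + 63*w - 8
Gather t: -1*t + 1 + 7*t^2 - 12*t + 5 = 7*t^2 - 13*t + 6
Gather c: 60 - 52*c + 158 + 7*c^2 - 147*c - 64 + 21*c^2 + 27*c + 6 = 28*c^2 - 172*c + 160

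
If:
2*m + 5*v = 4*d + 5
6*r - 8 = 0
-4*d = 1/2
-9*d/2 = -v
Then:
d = -1/8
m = 117/32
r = 4/3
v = -9/16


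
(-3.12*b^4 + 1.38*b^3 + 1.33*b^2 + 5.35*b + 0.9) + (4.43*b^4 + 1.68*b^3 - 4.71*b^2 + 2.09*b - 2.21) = 1.31*b^4 + 3.06*b^3 - 3.38*b^2 + 7.44*b - 1.31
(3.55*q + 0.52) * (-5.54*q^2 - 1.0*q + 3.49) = -19.667*q^3 - 6.4308*q^2 + 11.8695*q + 1.8148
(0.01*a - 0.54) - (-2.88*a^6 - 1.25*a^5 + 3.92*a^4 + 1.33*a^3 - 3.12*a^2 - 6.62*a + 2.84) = 2.88*a^6 + 1.25*a^5 - 3.92*a^4 - 1.33*a^3 + 3.12*a^2 + 6.63*a - 3.38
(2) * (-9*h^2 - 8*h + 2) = -18*h^2 - 16*h + 4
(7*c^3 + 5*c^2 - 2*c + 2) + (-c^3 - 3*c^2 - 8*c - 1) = 6*c^3 + 2*c^2 - 10*c + 1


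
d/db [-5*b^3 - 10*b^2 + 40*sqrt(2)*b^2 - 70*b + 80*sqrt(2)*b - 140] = -15*b^2 - 20*b + 80*sqrt(2)*b - 70 + 80*sqrt(2)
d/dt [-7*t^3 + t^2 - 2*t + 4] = -21*t^2 + 2*t - 2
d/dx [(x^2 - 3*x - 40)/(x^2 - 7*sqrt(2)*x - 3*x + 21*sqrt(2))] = ((2*x - 3)*(x^2 - 7*sqrt(2)*x - 3*x + 21*sqrt(2)) - (-2*x + 3 + 7*sqrt(2))*(-x^2 + 3*x + 40))/(x^2 - 7*sqrt(2)*x - 3*x + 21*sqrt(2))^2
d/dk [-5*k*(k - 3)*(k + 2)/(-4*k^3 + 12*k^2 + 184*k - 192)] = 5*(-k^4 - 40*k^3 + 86*k^2 - 48*k - 144)/(2*(k^6 - 6*k^5 - 83*k^4 + 372*k^3 + 1828*k^2 - 4416*k + 2304))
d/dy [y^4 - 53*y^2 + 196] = 4*y^3 - 106*y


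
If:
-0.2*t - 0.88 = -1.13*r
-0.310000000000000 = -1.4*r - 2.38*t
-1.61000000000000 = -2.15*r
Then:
No Solution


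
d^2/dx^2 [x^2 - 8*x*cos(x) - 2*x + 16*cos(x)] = 8*x*cos(x) - 16*sqrt(2)*cos(x + pi/4) + 2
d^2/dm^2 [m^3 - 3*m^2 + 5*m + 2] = 6*m - 6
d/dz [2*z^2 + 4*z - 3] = 4*z + 4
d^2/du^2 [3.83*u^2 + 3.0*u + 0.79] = 7.66000000000000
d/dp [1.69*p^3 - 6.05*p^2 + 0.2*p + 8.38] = 5.07*p^2 - 12.1*p + 0.2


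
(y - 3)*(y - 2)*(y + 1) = y^3 - 4*y^2 + y + 6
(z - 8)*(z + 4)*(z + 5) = z^3 + z^2 - 52*z - 160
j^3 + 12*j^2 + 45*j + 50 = (j + 2)*(j + 5)^2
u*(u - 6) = u^2 - 6*u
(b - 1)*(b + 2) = b^2 + b - 2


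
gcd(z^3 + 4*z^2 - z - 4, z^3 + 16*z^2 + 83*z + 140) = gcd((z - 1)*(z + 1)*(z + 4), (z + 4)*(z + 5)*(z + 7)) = z + 4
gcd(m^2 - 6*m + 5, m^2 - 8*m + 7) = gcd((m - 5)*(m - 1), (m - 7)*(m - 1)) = m - 1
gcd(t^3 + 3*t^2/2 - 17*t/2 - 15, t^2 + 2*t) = t + 2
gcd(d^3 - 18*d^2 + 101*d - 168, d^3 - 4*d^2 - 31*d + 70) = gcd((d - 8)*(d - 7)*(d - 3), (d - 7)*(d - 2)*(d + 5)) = d - 7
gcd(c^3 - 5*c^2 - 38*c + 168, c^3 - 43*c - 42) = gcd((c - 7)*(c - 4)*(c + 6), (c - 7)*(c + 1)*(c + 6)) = c^2 - c - 42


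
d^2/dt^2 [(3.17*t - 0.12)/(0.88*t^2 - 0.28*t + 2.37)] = ((1.9864 - 16.7376*t)*(0.88*t^2 - 0.28*t + 2.37) + (1.76*t - 0.28)*(3.17*t - 0.12)*(3.52*t - 0.56))/(0.88*t^2 - 0.28*t + 2.37)^3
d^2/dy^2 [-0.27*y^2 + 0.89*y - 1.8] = -0.540000000000000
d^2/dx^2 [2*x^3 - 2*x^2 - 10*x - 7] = 12*x - 4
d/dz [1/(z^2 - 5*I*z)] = (-2*z + 5*I)/(z^2*(z - 5*I)^2)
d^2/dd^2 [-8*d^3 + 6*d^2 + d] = 12 - 48*d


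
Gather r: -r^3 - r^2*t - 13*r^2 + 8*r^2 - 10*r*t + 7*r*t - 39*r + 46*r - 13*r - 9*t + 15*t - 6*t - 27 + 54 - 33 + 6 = -r^3 + r^2*(-t - 5) + r*(-3*t - 6)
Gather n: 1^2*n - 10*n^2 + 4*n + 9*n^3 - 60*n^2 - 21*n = 9*n^3 - 70*n^2 - 16*n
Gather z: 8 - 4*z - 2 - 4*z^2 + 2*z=-4*z^2 - 2*z + 6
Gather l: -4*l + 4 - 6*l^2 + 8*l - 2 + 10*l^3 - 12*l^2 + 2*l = 10*l^3 - 18*l^2 + 6*l + 2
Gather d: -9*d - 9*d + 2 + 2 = 4 - 18*d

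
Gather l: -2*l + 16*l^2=16*l^2 - 2*l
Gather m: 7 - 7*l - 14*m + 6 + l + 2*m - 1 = -6*l - 12*m + 12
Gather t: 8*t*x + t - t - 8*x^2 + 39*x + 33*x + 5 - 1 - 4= 8*t*x - 8*x^2 + 72*x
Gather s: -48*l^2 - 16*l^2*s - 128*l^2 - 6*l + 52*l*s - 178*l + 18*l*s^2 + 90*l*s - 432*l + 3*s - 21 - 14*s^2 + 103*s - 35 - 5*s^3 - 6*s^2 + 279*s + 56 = -176*l^2 - 616*l - 5*s^3 + s^2*(18*l - 20) + s*(-16*l^2 + 142*l + 385)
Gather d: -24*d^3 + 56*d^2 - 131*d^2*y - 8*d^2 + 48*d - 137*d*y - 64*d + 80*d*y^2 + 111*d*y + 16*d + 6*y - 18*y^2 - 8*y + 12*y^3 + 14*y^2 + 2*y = -24*d^3 + d^2*(48 - 131*y) + d*(80*y^2 - 26*y) + 12*y^3 - 4*y^2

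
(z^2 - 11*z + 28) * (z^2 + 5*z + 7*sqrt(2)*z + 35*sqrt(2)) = z^4 - 6*z^3 + 7*sqrt(2)*z^3 - 42*sqrt(2)*z^2 - 27*z^2 - 189*sqrt(2)*z + 140*z + 980*sqrt(2)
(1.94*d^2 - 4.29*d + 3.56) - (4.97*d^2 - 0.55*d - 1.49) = -3.03*d^2 - 3.74*d + 5.05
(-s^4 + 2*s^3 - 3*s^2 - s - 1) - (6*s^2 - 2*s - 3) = -s^4 + 2*s^3 - 9*s^2 + s + 2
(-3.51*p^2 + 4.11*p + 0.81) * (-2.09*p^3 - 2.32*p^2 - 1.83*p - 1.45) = 7.3359*p^5 - 0.446700000000002*p^4 - 4.8048*p^3 - 4.311*p^2 - 7.4418*p - 1.1745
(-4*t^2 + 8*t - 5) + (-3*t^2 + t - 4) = -7*t^2 + 9*t - 9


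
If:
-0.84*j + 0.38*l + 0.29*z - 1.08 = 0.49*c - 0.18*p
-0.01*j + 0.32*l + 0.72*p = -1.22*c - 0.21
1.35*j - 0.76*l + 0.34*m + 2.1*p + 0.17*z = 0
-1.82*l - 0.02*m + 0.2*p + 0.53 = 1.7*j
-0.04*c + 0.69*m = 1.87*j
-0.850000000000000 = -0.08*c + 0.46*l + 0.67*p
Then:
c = 0.51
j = 0.40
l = -0.21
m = 1.12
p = -1.06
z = 6.70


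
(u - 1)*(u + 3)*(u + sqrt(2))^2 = u^4 + 2*u^3 + 2*sqrt(2)*u^3 - u^2 + 4*sqrt(2)*u^2 - 6*sqrt(2)*u + 4*u - 6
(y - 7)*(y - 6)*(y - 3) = y^3 - 16*y^2 + 81*y - 126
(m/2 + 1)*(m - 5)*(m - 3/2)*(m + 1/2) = m^4/2 - 2*m^3 - 31*m^2/8 + 49*m/8 + 15/4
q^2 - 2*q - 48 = (q - 8)*(q + 6)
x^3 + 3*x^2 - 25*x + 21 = (x - 3)*(x - 1)*(x + 7)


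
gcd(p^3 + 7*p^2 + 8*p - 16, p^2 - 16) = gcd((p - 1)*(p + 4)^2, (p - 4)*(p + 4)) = p + 4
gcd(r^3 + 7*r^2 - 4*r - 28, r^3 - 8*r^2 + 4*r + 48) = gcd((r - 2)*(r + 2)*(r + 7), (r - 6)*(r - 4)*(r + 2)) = r + 2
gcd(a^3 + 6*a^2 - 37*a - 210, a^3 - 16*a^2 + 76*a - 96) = a - 6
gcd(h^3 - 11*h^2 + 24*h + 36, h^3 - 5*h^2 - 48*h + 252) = h^2 - 12*h + 36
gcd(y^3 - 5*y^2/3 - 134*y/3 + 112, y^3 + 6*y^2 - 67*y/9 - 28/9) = y + 7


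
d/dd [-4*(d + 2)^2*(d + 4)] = 4*(-3*d - 10)*(d + 2)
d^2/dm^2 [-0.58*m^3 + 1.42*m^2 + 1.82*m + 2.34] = 2.84 - 3.48*m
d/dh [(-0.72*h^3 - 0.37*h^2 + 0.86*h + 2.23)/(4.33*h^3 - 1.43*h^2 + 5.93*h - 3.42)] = (2.6317*h^4 - 15.9868*h^3 - 22.5448*h^2 + 8.9086*h - 16.1651)/(18.7489*h^6 - 12.3838*h^5 + 53.3987*h^4 - 46.577*h^3 + 44.9461*h^2 - 40.5612*h + 11.6964)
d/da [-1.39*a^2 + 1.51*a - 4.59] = 1.51 - 2.78*a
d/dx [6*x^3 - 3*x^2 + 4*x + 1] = 18*x^2 - 6*x + 4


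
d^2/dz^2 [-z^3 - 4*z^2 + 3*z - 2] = -6*z - 8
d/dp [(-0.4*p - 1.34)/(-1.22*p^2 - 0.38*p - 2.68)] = (-0.488*p^2 - 3.2696*p + 0.5628)/(1.4884*p^4 + 0.9272*p^3 + 6.6836*p^2 + 2.0368*p + 7.1824)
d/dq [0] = 0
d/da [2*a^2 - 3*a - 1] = 4*a - 3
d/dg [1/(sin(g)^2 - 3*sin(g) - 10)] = (3 - 2*sin(g))*cos(g)/((sin(g) - 5)^2*(sin(g) + 2)^2)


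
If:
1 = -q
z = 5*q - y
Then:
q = -1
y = -z - 5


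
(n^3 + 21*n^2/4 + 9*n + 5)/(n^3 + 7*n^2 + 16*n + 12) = (n + 5/4)/(n + 3)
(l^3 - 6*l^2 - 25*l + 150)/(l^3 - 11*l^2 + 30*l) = (l + 5)/l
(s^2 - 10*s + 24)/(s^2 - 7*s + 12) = (s - 6)/(s - 3)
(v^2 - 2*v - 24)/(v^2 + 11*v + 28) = (v - 6)/(v + 7)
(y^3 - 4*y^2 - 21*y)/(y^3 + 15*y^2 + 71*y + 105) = y*(y - 7)/(y^2 + 12*y + 35)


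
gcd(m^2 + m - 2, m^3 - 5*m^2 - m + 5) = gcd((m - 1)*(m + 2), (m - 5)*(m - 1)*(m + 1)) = m - 1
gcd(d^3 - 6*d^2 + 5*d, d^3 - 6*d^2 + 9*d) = d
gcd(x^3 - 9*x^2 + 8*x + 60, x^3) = 1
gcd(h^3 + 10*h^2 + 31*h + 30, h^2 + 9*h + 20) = h + 5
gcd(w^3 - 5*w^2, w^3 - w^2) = w^2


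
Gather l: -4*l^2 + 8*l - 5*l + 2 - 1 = -4*l^2 + 3*l + 1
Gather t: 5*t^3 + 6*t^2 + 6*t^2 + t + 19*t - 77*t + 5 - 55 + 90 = 5*t^3 + 12*t^2 - 57*t + 40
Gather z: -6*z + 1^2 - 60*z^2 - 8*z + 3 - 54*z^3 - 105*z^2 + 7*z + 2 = -54*z^3 - 165*z^2 - 7*z + 6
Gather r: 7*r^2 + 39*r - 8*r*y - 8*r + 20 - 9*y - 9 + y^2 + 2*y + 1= 7*r^2 + r*(31 - 8*y) + y^2 - 7*y + 12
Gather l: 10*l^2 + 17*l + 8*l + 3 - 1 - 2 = 10*l^2 + 25*l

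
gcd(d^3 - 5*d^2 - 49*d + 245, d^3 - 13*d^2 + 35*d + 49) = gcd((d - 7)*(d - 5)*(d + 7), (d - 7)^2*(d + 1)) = d - 7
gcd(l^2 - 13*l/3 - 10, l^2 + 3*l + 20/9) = l + 5/3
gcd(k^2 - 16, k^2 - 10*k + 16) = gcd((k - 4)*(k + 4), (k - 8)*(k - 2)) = 1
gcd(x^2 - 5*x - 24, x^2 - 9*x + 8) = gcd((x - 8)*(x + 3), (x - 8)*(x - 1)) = x - 8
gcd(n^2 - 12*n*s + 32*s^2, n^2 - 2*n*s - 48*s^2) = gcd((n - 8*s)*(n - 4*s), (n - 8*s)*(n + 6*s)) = -n + 8*s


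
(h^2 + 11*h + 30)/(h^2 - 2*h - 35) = (h + 6)/(h - 7)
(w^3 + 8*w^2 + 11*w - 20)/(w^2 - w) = w + 9 + 20/w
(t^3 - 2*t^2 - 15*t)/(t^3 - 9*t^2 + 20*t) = (t + 3)/(t - 4)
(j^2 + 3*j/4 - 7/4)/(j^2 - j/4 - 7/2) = (j - 1)/(j - 2)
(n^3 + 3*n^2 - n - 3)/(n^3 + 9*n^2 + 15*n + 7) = (n^2 + 2*n - 3)/(n^2 + 8*n + 7)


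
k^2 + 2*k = k*(k + 2)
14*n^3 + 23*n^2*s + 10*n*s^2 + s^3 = (n + s)*(2*n + s)*(7*n + s)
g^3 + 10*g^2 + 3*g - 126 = (g - 3)*(g + 6)*(g + 7)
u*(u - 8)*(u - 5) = u^3 - 13*u^2 + 40*u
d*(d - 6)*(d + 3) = d^3 - 3*d^2 - 18*d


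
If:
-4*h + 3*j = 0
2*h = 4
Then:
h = 2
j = 8/3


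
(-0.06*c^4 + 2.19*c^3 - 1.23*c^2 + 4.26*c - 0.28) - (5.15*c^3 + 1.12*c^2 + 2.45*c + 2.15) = -0.06*c^4 - 2.96*c^3 - 2.35*c^2 + 1.81*c - 2.43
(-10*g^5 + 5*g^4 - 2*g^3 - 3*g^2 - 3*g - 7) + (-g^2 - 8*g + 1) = -10*g^5 + 5*g^4 - 2*g^3 - 4*g^2 - 11*g - 6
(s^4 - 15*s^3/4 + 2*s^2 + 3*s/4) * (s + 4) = s^5 + s^4/4 - 13*s^3 + 35*s^2/4 + 3*s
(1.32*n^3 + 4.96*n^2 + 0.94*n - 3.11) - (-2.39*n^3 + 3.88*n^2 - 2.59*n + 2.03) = 3.71*n^3 + 1.08*n^2 + 3.53*n - 5.14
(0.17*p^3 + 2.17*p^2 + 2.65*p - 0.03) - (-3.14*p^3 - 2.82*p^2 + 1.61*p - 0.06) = 3.31*p^3 + 4.99*p^2 + 1.04*p + 0.03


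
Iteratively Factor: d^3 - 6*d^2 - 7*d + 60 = (d + 3)*(d^2 - 9*d + 20) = (d - 4)*(d + 3)*(d - 5)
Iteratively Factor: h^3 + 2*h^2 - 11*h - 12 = (h - 3)*(h^2 + 5*h + 4) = (h - 3)*(h + 1)*(h + 4)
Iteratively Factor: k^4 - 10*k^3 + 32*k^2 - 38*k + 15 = (k - 1)*(k^3 - 9*k^2 + 23*k - 15) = (k - 3)*(k - 1)*(k^2 - 6*k + 5) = (k - 5)*(k - 3)*(k - 1)*(k - 1)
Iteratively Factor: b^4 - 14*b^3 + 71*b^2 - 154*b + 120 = (b - 2)*(b^3 - 12*b^2 + 47*b - 60) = (b - 4)*(b - 2)*(b^2 - 8*b + 15) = (b - 5)*(b - 4)*(b - 2)*(b - 3)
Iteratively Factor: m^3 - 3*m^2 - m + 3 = (m + 1)*(m^2 - 4*m + 3) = (m - 3)*(m + 1)*(m - 1)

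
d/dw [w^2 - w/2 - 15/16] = 2*w - 1/2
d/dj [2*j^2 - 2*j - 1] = 4*j - 2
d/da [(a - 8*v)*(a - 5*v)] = 2*a - 13*v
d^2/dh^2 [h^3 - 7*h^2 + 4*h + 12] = 6*h - 14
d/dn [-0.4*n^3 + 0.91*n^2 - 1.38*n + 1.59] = -1.2*n^2 + 1.82*n - 1.38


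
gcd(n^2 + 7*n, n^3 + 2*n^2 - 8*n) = n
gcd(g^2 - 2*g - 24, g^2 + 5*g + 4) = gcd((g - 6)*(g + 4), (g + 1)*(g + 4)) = g + 4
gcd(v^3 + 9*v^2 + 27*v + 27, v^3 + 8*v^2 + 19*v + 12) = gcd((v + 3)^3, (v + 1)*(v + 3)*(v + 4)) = v + 3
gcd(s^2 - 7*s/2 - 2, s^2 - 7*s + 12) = s - 4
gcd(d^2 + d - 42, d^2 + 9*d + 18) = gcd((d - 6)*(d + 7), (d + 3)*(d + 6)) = 1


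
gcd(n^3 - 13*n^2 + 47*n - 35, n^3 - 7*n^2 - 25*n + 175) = n^2 - 12*n + 35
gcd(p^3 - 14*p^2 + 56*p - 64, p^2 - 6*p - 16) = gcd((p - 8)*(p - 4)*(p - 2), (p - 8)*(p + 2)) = p - 8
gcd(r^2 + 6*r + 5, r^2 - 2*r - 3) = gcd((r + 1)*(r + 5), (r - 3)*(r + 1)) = r + 1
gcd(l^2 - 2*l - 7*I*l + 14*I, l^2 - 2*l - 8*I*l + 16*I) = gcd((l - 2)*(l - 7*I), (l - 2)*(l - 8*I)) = l - 2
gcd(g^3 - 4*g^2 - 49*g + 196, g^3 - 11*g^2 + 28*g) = g^2 - 11*g + 28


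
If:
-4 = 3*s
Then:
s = -4/3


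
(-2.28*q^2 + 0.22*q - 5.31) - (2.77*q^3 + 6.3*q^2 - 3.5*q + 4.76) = -2.77*q^3 - 8.58*q^2 + 3.72*q - 10.07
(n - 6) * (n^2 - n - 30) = n^3 - 7*n^2 - 24*n + 180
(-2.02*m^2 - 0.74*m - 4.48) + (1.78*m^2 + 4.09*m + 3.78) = -0.24*m^2 + 3.35*m - 0.700000000000001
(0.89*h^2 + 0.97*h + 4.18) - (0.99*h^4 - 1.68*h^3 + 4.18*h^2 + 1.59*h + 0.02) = -0.99*h^4 + 1.68*h^3 - 3.29*h^2 - 0.62*h + 4.16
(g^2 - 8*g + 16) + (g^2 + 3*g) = 2*g^2 - 5*g + 16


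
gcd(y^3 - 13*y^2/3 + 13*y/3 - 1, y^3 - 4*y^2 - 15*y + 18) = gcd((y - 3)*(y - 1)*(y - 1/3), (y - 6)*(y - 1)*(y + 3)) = y - 1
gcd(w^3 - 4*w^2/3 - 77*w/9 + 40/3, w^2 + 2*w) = 1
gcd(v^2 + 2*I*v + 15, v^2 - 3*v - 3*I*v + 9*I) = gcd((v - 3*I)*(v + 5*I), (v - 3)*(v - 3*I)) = v - 3*I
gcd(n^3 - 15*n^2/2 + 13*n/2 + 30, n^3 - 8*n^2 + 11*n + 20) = n^2 - 9*n + 20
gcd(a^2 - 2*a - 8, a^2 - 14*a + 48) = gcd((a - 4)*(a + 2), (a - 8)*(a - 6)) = 1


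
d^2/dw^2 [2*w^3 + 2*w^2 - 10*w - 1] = 12*w + 4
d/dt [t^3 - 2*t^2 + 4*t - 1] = 3*t^2 - 4*t + 4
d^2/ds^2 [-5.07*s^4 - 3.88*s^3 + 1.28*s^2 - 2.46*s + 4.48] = -60.84*s^2 - 23.28*s + 2.56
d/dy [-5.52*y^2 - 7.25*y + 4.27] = -11.04*y - 7.25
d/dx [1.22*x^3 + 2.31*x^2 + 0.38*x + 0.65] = 3.66*x^2 + 4.62*x + 0.38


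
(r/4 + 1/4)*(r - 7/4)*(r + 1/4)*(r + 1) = r^4/4 + r^3/8 - 39*r^2/64 - 19*r/32 - 7/64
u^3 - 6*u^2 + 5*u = u*(u - 5)*(u - 1)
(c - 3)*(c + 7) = c^2 + 4*c - 21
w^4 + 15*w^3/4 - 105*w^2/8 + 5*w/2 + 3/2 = (w - 2)*(w - 1/2)*(w + 1/4)*(w + 6)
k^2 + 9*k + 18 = (k + 3)*(k + 6)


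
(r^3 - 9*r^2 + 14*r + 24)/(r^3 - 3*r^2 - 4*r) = (r - 6)/r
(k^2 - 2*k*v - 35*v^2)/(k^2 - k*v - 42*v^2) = (k + 5*v)/(k + 6*v)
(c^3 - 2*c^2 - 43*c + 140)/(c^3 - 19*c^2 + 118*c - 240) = (c^2 + 3*c - 28)/(c^2 - 14*c + 48)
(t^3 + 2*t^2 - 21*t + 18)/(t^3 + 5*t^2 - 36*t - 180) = (t^2 - 4*t + 3)/(t^2 - t - 30)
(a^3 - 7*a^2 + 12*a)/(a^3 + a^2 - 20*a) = (a - 3)/(a + 5)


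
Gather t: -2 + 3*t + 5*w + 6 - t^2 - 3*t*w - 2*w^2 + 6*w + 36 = -t^2 + t*(3 - 3*w) - 2*w^2 + 11*w + 40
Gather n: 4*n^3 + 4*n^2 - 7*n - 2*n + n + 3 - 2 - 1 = 4*n^3 + 4*n^2 - 8*n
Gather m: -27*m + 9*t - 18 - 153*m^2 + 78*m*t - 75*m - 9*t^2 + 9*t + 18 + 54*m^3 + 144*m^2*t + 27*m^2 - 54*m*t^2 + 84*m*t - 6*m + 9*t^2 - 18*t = 54*m^3 + m^2*(144*t - 126) + m*(-54*t^2 + 162*t - 108)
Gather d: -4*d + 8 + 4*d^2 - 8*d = 4*d^2 - 12*d + 8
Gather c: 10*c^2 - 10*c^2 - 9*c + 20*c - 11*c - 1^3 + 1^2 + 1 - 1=0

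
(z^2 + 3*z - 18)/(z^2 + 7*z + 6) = (z - 3)/(z + 1)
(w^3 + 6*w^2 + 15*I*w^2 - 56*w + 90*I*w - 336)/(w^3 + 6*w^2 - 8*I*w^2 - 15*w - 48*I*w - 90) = (w^2 + 15*I*w - 56)/(w^2 - 8*I*w - 15)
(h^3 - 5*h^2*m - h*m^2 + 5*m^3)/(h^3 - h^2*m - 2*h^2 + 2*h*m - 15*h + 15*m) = (h^2 - 4*h*m - 5*m^2)/(h^2 - 2*h - 15)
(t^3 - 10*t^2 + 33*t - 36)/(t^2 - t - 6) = (t^2 - 7*t + 12)/(t + 2)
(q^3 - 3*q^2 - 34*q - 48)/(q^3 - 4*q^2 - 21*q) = (q^2 - 6*q - 16)/(q*(q - 7))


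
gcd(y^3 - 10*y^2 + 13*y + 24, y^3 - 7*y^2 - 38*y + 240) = y - 8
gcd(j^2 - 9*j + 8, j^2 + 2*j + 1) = 1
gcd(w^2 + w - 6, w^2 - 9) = w + 3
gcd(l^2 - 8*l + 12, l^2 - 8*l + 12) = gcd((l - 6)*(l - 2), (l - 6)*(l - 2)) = l^2 - 8*l + 12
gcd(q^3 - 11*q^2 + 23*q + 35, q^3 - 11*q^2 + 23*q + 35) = q^3 - 11*q^2 + 23*q + 35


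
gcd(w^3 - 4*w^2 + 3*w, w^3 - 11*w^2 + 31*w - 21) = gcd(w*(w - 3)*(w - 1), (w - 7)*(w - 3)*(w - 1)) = w^2 - 4*w + 3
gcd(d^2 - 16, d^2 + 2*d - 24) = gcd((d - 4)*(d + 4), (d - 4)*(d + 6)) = d - 4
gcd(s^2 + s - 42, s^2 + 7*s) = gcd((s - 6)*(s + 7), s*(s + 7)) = s + 7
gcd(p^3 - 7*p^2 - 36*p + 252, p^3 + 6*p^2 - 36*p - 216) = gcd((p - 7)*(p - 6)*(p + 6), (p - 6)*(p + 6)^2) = p^2 - 36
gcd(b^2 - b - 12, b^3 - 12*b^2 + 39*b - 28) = b - 4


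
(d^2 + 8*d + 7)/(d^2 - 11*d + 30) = (d^2 + 8*d + 7)/(d^2 - 11*d + 30)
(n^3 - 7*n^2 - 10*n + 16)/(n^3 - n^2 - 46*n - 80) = (n - 1)/(n + 5)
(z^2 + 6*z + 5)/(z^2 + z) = (z + 5)/z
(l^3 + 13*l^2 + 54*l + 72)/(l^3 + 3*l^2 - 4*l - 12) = (l^2 + 10*l + 24)/(l^2 - 4)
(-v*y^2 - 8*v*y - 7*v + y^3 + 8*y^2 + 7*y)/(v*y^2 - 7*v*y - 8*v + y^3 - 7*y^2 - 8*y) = (-v*y - 7*v + y^2 + 7*y)/(v*y - 8*v + y^2 - 8*y)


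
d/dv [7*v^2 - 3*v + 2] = 14*v - 3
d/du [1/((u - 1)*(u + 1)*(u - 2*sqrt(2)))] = (-(u - 1)*(u + 1) - (u - 1)*(u - 2*sqrt(2)) - (u + 1)*(u - 2*sqrt(2)))/((u - 1)^2*(u + 1)^2*(u - 2*sqrt(2))^2)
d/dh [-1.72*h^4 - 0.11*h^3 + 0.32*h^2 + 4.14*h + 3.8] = -6.88*h^3 - 0.33*h^2 + 0.64*h + 4.14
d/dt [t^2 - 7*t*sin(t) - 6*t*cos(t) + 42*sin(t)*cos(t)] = 6*t*sin(t) - 7*t*cos(t) + 2*t - 7*sin(t) - 6*cos(t) + 42*cos(2*t)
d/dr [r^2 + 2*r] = 2*r + 2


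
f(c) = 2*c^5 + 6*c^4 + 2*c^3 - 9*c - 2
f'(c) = 10*c^4 + 24*c^3 + 6*c^2 - 9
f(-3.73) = -354.83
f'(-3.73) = 764.68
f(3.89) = 3236.07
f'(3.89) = 3784.33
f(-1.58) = 22.03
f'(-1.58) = -26.36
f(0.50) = -5.81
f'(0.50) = -3.88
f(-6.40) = -11877.19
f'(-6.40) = 10722.52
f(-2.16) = 33.85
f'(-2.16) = -5.19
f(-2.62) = 21.42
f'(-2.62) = 71.75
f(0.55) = -5.97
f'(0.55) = -2.28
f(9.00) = 158839.00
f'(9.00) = 83583.00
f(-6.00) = -8156.00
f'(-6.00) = 7983.00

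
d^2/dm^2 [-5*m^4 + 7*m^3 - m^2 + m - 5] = -60*m^2 + 42*m - 2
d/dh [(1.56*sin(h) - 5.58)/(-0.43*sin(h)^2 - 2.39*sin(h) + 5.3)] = (0.6708*sin(h)^2 - 4.7988*sin(h) - 5.0682)*cos(h)/(0.1849*sin(h)^4 + 2.0554*sin(h)^3 + 1.1541*sin(h)^2 - 25.334*sin(h) + 28.09)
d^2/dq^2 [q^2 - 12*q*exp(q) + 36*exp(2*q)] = -12*q*exp(q) + 144*exp(2*q) - 24*exp(q) + 2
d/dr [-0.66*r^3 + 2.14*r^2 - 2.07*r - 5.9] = -1.98*r^2 + 4.28*r - 2.07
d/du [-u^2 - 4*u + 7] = -2*u - 4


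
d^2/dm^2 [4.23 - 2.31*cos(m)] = 2.31*cos(m)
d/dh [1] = 0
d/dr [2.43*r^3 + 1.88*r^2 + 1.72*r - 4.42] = 7.29*r^2 + 3.76*r + 1.72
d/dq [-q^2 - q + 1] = -2*q - 1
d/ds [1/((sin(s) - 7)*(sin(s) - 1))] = 2*(4 - sin(s))*cos(s)/((sin(s) - 7)^2*(sin(s) - 1)^2)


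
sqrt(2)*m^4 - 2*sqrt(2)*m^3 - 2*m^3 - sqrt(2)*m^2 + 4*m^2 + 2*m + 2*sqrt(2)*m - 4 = (m - 2)*(m - 1)*(m - sqrt(2))*(sqrt(2)*m + sqrt(2))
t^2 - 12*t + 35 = (t - 7)*(t - 5)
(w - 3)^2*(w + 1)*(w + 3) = w^4 - 2*w^3 - 12*w^2 + 18*w + 27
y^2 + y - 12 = (y - 3)*(y + 4)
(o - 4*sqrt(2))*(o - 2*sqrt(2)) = o^2 - 6*sqrt(2)*o + 16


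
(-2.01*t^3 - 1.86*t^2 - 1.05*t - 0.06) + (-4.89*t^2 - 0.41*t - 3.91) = -2.01*t^3 - 6.75*t^2 - 1.46*t - 3.97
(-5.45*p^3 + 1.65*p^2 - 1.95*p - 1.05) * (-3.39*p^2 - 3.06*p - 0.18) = 18.4755*p^5 + 11.0835*p^4 + 2.5425*p^3 + 9.2295*p^2 + 3.564*p + 0.189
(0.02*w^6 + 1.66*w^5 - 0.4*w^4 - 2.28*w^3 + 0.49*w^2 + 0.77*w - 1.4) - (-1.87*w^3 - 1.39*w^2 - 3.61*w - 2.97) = 0.02*w^6 + 1.66*w^5 - 0.4*w^4 - 0.41*w^3 + 1.88*w^2 + 4.38*w + 1.57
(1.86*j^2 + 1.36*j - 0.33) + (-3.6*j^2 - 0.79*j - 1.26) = -1.74*j^2 + 0.57*j - 1.59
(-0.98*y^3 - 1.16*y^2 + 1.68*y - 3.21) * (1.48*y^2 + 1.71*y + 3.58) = -1.4504*y^5 - 3.3926*y^4 - 3.0056*y^3 - 6.0308*y^2 + 0.525300000000001*y - 11.4918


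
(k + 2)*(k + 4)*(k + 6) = k^3 + 12*k^2 + 44*k + 48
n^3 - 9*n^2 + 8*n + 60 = (n - 6)*(n - 5)*(n + 2)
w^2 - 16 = (w - 4)*(w + 4)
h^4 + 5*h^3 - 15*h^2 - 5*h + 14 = (h - 2)*(h - 1)*(h + 1)*(h + 7)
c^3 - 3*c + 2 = (c - 1)^2*(c + 2)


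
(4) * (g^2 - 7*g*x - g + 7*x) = 4*g^2 - 28*g*x - 4*g + 28*x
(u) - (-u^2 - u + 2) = u^2 + 2*u - 2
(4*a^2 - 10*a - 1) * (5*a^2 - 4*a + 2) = 20*a^4 - 66*a^3 + 43*a^2 - 16*a - 2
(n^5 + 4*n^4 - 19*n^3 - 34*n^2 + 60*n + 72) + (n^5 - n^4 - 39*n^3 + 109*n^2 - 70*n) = 2*n^5 + 3*n^4 - 58*n^3 + 75*n^2 - 10*n + 72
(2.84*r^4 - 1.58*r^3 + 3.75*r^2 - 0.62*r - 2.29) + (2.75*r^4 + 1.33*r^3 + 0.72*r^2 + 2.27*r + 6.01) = 5.59*r^4 - 0.25*r^3 + 4.47*r^2 + 1.65*r + 3.72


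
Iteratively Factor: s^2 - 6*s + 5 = (s - 5)*(s - 1)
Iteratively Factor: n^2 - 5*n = (n)*(n - 5)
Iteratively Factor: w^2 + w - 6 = (w + 3)*(w - 2)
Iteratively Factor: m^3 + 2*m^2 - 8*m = (m + 4)*(m^2 - 2*m) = (m - 2)*(m + 4)*(m)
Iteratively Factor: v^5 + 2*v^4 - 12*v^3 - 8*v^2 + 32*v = (v)*(v^4 + 2*v^3 - 12*v^2 - 8*v + 32) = v*(v - 2)*(v^3 + 4*v^2 - 4*v - 16) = v*(v - 2)*(v + 2)*(v^2 + 2*v - 8) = v*(v - 2)^2*(v + 2)*(v + 4)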